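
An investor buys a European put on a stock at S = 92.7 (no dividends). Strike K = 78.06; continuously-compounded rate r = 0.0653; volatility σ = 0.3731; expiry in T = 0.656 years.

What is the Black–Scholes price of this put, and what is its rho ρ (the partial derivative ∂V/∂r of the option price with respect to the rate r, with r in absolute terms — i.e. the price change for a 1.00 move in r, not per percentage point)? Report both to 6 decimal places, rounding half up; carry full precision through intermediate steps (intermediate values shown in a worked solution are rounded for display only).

σ√T = 0.3731·√0.656 = 0.302188
d₁ = (ln(S/K) + (r+σ²/2)T) / (σ√T) = (ln(92.7/78.06) + (0.0653+0.3731²/2)·0.656) / 0.302188 = (0.171891 + 0.088496) / 0.302188 = 0.861670
d₂ = d₁ − σ√T = 0.861670 − 0.302188 = 0.559482
e^{−rT} = e^{−0.0653·0.656} = 0.958068
N(−d₁) = 0.194435,  N(−d₂) = 0.287916
Put price V = K·e^{−rT}·N(−d₂) − S·N(−d₁) = 21.532337 − 18.024086 = 3.508252
ρ = −K·T·e^{−rT}·N(−d₂) = -14.125213

price = 3.508252
ρ = -14.125213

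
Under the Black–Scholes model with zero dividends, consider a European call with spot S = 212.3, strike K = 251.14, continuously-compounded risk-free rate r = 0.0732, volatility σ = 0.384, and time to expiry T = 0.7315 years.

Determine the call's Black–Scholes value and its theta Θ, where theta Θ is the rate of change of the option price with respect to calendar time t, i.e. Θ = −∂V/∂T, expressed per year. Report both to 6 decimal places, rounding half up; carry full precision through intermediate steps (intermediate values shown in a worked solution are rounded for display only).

σ√T = 0.384·√0.7315 = 0.328427
d₁ = (ln(S/K) + (r+σ²/2)T) / (σ√T) = (ln(212.3/251.14) + (0.0732+0.384²/2)·0.7315) / 0.328427 = (-0.168010 + 0.107478) / 0.328427 = -0.184310
d₂ = d₁ − σ√T = -0.184310 − 0.328427 = -0.512737
e^{−rT} = e^{−0.0732·0.7315} = 0.947863
N(d₁) = 0.426885,  N(d₂) = 0.304068
Call price V = S·N(d₁) − K·e^{−rT}·N(d₂) = 90.627705 − 72.382168 = 18.245537
φ(d₁) = (1/√(2π))·e^{−d₁²/2} = 0.392223
Θ = −S·φ(d₁)·σ/(2√T) − r·K·e^{−rT}·N(d₂) = −18.692939 − 5.298375 = -23.991313

price = 18.245537
Θ = -23.991313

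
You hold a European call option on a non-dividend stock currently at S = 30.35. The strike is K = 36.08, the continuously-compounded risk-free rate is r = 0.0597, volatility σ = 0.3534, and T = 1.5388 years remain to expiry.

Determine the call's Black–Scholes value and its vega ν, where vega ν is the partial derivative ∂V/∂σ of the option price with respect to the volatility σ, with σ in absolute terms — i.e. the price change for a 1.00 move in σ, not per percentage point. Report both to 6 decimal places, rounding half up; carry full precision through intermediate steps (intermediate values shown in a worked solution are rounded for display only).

price = 4.298560
ν = 15.010843

σ√T = 0.3534·√1.5388 = 0.438387
d₁ = (ln(S/K) + (r+σ²/2)T) / (σ√T) = (ln(30.35/36.08) + (0.0597+0.3534²/2)·1.5388) / 0.438387 = (-0.172942 + 0.187958) / 0.438387 = 0.034252
d₂ = d₁ − σ√T = 0.034252 − 0.438387 = -0.404135
e^{−rT} = e^{−0.0597·1.5388} = 0.912227
N(d₁) = 0.513662,  N(d₂) = 0.343057
Call price V = S·N(d₁) − K·e^{−rT}·N(d₂) = 15.589642 − 11.291082 = 4.298560
φ(d₁) = (1/√(2π))·e^{−d₁²/2} = 0.398708
ν = S·φ(d₁)·√T = 15.010843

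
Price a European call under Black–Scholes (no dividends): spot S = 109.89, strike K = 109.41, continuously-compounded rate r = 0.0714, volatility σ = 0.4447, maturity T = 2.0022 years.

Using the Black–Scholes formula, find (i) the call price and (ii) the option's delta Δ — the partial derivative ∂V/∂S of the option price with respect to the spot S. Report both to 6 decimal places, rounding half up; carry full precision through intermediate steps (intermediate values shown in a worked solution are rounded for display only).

σ√T = 0.4447·√2.0022 = 0.629247
d₁ = (ln(S/K) + (r+σ²/2)T) / (σ√T) = (ln(109.89/109.41) + (0.0714+0.4447²/2)·2.0022) / 0.629247 = (0.004378 + 0.340933) / 0.629247 = 0.548768
d₂ = d₁ − σ√T = 0.548768 − 0.629247 = -0.080479
e^{−rT} = e^{−0.0714·2.0022} = 0.866791
N(d₁) = 0.708418,  N(d₂) = 0.467928
Call price V = S·N(d₁) − K·e^{−rT}·N(d₂) = 77.848011 − 44.376272 = 33.471739
Δ = N(d₁) = 0.708418

price = 33.471739
Δ = 0.708418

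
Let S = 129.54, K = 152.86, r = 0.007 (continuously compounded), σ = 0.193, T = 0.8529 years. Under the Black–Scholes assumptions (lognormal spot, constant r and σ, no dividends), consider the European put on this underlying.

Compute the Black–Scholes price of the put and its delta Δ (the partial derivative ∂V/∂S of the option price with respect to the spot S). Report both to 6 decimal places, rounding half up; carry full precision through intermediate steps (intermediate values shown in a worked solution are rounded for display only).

σ√T = 0.193·√0.8529 = 0.178240
d₁ = (ln(S/K) + (r+σ²/2)T) / (σ√T) = (ln(129.54/152.86) + (0.007+0.193²/2)·0.8529) / 0.178240 = (-0.165533 + 0.021855) / 0.178240 = -0.806089
d₂ = d₁ − σ√T = -0.806089 − 0.178240 = -0.984329
e^{−rT} = e^{−0.007·0.8529} = 0.994047
N(−d₁) = 0.789904,  N(−d₂) = 0.837523
Put price V = K·e^{−rT}·N(−d₂) − S·N(−d₁) = 127.261722 − 102.324178 = 24.937544
Δ = −N(−d₁) = -0.789904

price = 24.937544
Δ = -0.789904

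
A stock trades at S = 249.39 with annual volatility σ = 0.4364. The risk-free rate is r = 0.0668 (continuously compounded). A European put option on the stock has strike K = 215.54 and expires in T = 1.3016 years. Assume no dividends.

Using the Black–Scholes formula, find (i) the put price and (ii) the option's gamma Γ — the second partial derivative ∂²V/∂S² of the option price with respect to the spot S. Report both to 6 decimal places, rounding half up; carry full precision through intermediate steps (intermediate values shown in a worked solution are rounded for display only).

price = 22.632619
Γ = 0.002485

σ√T = 0.4364·√1.3016 = 0.497879
d₁ = (ln(S/K) + (r+σ²/2)T) / (σ√T) = (ln(249.39/215.54) + (0.0668+0.4364²/2)·1.3016) / 0.497879 = (0.145871 + 0.210888) / 0.497879 = 0.716560
d₂ = d₁ − σ√T = 0.716560 − 0.497879 = 0.218681
e^{−rT} = e^{−0.0668·1.3016} = 0.916726
N(−d₁) = 0.236823,  N(−d₂) = 0.413449
Put price V = K·e^{−rT}·N(−d₂) − S·N(−d₁) = 81.693868 − 59.061249 = 22.632619
φ(d₁) = (1/√(2π))·e^{−d₁²/2} = 0.308613
Γ = φ(d₁) / (S·σ·√T) = 0.002485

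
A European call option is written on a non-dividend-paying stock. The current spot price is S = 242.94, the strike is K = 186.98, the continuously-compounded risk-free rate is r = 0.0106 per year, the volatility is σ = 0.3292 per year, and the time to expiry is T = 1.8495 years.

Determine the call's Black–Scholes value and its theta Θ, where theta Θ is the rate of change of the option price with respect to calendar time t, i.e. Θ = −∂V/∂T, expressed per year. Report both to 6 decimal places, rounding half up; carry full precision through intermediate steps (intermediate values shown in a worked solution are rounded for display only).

price = 74.593130
Θ = -9.434058

σ√T = 0.3292·√1.8495 = 0.447700
d₁ = (ln(S/K) + (r+σ²/2)T) / (σ√T) = (ln(242.94/186.98) + (0.0106+0.3292²/2)·1.8495) / 0.447700 = (0.261813 + 0.119822) / 0.447700 = 0.852435
d₂ = d₁ − σ√T = 0.852435 − 0.447700 = 0.404735
e^{−rT} = e^{−0.0106·1.8495} = 0.980586
N(d₁) = 0.803014,  N(d₂) = 0.657164
Call price V = S·N(d₁) − K·e^{−rT}·N(d₂) = 195.084148 − 120.491017 = 74.593130
φ(d₁) = (1/√(2π))·e^{−d₁²/2} = 0.277409
Θ = −S·φ(d₁)·σ/(2√T) − r·K·e^{−rT}·N(d₂) = −8.156853 − 1.277205 = -9.434058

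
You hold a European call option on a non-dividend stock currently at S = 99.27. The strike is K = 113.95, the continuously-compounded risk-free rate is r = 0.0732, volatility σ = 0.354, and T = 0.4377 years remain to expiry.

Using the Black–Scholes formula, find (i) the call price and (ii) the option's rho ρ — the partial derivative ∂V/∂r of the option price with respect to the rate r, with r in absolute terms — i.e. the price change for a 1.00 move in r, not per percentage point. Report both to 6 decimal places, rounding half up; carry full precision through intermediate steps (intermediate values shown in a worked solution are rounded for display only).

σ√T = 0.354·√0.4377 = 0.234203
d₁ = (ln(S/K) + (r+σ²/2)T) / (σ√T) = (ln(99.27/113.95) + (0.0732+0.354²/2)·0.4377) / 0.234203 = (-0.137916 + 0.059465) / 0.234203 = -0.334972
d₂ = d₁ − σ√T = -0.334972 − 0.234203 = -0.569175
e^{−rT} = e^{−0.0732·0.4377} = 0.968468
N(d₁) = 0.368823,  N(d₂) = 0.284619
Call price V = S·N(d₁) − K·e^{−rT}·N(d₂) = 36.613067 − 31.409667 = 5.203400
ρ = K·T·e^{−rT}·N(d₂) = 13.748011

price = 5.203400
ρ = 13.748011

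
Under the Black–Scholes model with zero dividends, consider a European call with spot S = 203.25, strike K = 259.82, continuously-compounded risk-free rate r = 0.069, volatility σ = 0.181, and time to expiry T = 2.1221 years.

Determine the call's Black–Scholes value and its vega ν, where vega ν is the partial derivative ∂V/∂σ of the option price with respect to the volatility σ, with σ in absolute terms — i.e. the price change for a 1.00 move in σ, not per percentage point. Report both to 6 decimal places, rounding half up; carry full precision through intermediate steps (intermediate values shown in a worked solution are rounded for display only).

σ√T = 0.181·√2.1221 = 0.263670
d₁ = (ln(S/K) + (r+σ²/2)T) / (σ√T) = (ln(203.25/259.82) + (0.069+0.181²/2)·2.1221) / 0.263670 = (-0.245552 + 0.181186) / 0.263670 = -0.244117
d₂ = d₁ − σ√T = -0.244117 − 0.263670 = -0.507787
e^{−rT} = e^{−0.069·2.1221} = 0.863791
N(d₁) = 0.403570,  N(d₂) = 0.305801
Call price V = S·N(d₁) − K·e^{−rT}·N(d₂) = 82.025644 − 68.631006 = 13.394638
φ(d₁) = (1/√(2π))·e^{−d₁²/2} = 0.387231
ν = S·φ(d₁)·√T = 114.652384

price = 13.394638
ν = 114.652384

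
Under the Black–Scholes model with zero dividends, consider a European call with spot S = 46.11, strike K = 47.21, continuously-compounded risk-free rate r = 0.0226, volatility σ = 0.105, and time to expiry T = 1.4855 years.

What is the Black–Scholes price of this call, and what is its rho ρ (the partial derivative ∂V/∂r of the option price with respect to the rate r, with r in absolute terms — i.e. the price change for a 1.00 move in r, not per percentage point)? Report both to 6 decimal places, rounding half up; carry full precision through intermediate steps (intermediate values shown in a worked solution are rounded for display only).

σ√T = 0.105·√1.4855 = 0.127975
d₁ = (ln(S/K) + (r+σ²/2)T) / (σ√T) = (ln(46.11/47.21) + (0.0226+0.105²/2)·1.4855) / 0.127975 = (-0.023576 + 0.041761) / 0.127975 = 0.142100
d₂ = d₁ − σ√T = 0.142100 − 0.127975 = 0.014125
e^{−rT} = e^{−0.0226·1.4855} = 0.966985
N(d₁) = 0.556499,  N(d₂) = 0.505635
Call price V = S·N(d₁) − K·e^{−rT}·N(d₂) = 25.660186 − 23.082912 = 2.577274
ρ = K·T·e^{−rT}·N(d₂) = 34.289666

price = 2.577274
ρ = 34.289666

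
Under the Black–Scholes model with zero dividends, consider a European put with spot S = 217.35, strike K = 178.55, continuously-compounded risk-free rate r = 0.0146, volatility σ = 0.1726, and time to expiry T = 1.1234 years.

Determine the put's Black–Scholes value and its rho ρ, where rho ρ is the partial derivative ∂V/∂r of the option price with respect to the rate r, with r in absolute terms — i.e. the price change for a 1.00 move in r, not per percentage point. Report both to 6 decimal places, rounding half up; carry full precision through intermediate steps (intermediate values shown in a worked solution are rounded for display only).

σ√T = 0.1726·√1.1234 = 0.182940
d₁ = (ln(S/K) + (r+σ²/2)T) / (σ√T) = (ln(217.35/178.55) + (0.0146+0.1726²/2)·1.1234) / 0.182940 = (0.196640 + 0.033135) / 0.182940 = 1.256017
d₂ = d₁ − σ√T = 1.256017 − 0.182940 = 1.073077
e^{−rT} = e^{−0.0146·1.1234} = 0.983732
N(−d₁) = 0.104555,  N(−d₂) = 0.141618
Put price V = K·e^{−rT}·N(−d₂) − S·N(−d₁) = 24.874585 − 22.725008 = 2.149577
ρ = −K·T·e^{−rT}·N(−d₂) = -27.944109

price = 2.149577
ρ = -27.944109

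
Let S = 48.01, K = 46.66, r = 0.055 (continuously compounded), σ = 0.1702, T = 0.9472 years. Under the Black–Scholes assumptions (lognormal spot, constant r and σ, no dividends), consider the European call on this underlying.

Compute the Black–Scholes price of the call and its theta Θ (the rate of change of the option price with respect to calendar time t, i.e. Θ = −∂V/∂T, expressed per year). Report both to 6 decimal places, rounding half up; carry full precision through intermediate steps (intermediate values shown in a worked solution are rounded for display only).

σ√T = 0.1702·√0.9472 = 0.165646
d₁ = (ln(S/K) + (r+σ²/2)T) / (σ√T) = (ln(48.01/46.66) + (0.055+0.1702²/2)·0.9472) / 0.165646 = (0.028522 + 0.065815) / 0.165646 = 0.569512
d₂ = d₁ − σ√T = 0.569512 − 0.165646 = 0.403867
e^{−rT} = e^{−0.055·0.9472} = 0.949238
N(d₁) = 0.715496,  N(d₂) = 0.656845
Call price V = S·N(d₁) − K·e^{−rT}·N(d₂) = 34.350951 − 29.092587 = 5.258364
φ(d₁) = (1/√(2π))·e^{−d₁²/2} = 0.339219
Θ = −S·φ(d₁)·σ/(2√T) − r·K·e^{−rT}·N(d₂) = −1.424033 − 1.600092 = -3.024125

price = 5.258364
Θ = -3.024125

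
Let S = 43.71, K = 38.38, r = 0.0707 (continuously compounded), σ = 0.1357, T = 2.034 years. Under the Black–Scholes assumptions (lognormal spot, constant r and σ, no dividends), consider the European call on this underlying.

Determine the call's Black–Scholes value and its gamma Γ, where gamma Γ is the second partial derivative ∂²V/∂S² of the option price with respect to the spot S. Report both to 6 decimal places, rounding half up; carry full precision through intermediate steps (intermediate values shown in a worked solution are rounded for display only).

σ√T = 0.1357·√2.034 = 0.193533
d₁ = (ln(S/K) + (r+σ²/2)T) / (σ√T) = (ln(43.71/38.38) + (0.0707+0.1357²/2)·2.034) / 0.193533 = (0.130040 + 0.162531) / 0.193533 = 1.511740
d₂ = d₁ − σ√T = 1.511740 − 0.193533 = 1.318207
e^{−rT} = e^{−0.0707·2.034} = 0.866058
N(d₁) = 0.934700,  N(d₂) = 0.906283
Call price V = S·N(d₁) − K·e^{−rT}·N(d₂) = 40.855736 − 30.124199 = 10.731537
φ(d₁) = (1/√(2π))·e^{−d₁²/2} = 0.127248
Γ = φ(d₁) / (S·σ·√T) = 0.015042

price = 10.731537
Γ = 0.015042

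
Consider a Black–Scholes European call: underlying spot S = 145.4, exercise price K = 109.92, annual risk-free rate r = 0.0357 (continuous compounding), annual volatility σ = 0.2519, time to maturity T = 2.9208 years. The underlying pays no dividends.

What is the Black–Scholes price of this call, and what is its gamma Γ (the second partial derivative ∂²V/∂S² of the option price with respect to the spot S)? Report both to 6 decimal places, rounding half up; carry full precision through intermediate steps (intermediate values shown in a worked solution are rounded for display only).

price = 51.555228
Γ = 0.003453

σ√T = 0.2519·√2.9208 = 0.430506
d₁ = (ln(S/K) + (r+σ²/2)T) / (σ√T) = (ln(145.4/109.92) + (0.0357+0.2519²/2)·2.9208) / 0.430506 = (0.279736 + 0.196940) / 0.430506 = 1.107246
d₂ = d₁ − σ√T = 1.107246 − 0.430506 = 0.676740
e^{−rT} = e^{−0.0357·2.9208} = 0.900980
N(d₁) = 0.865906,  N(d₂) = 0.750715
Call price V = S·N(d₁) − K·e^{−rT}·N(d₂) = 125.902766 − 74.347538 = 51.555228
φ(d₁) = (1/√(2π))·e^{−d₁²/2} = 0.216117
Γ = φ(d₁) / (S·σ·√T) = 0.003453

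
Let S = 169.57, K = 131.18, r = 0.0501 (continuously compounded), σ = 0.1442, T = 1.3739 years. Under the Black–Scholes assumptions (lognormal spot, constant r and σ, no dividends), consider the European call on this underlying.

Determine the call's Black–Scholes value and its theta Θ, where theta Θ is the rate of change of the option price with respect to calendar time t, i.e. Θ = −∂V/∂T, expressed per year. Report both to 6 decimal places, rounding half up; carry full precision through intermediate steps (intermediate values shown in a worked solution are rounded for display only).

price = 47.366603
Θ = -6.485330

σ√T = 0.1442·√1.3739 = 0.169022
d₁ = (ln(S/K) + (r+σ²/2)T) / (σ√T) = (ln(169.57/131.18) + (0.0501+0.1442²/2)·1.3739) / 0.169022 = (0.256695 + 0.083117) / 0.169022 = 2.010462
d₂ = d₁ − σ√T = 2.010462 − 0.169022 = 1.841440
e^{−rT} = e^{−0.0501·1.3739} = 0.933483
N(d₁) = 0.977809,  N(d₂) = 0.967221
Call price V = S·N(d₁) − K·e^{−rT}·N(d₂) = 165.807045 − 118.440442 = 47.366603
φ(d₁) = (1/√(2π))·e^{−d₁²/2} = 0.052870
Θ = −S·φ(d₁)·σ/(2√T) − r·K·e^{−rT}·N(d₂) = −0.551464 − 5.933866 = -6.485330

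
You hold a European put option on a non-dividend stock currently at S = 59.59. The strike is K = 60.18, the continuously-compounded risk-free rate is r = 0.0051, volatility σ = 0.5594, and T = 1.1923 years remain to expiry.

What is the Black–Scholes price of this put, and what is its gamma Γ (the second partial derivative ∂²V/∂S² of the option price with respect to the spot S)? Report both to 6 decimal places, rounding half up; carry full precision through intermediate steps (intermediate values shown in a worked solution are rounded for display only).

σ√T = 0.5594·√1.1923 = 0.610823
d₁ = (ln(S/K) + (r+σ²/2)T) / (σ√T) = (ln(59.59/60.18) + (0.0051+0.5594²/2)·1.1923) / 0.610823 = (-0.009852 + 0.192633) / 0.610823 = 0.299237
d₂ = d₁ − σ√T = 0.299237 − 0.610823 = -0.311586
e^{−rT} = e^{−0.0051·1.1923} = 0.993938
N(−d₁) = 0.382380,  N(−d₂) = 0.622322
Put price V = K·e^{−rT}·N(−d₂) − S·N(−d₁) = 37.224321 − 22.786005 = 14.438316
φ(d₁) = (1/√(2π))·e^{−d₁²/2} = 0.381475
Γ = φ(d₁) / (S·σ·√T) = 0.010480

price = 14.438316
Γ = 0.010480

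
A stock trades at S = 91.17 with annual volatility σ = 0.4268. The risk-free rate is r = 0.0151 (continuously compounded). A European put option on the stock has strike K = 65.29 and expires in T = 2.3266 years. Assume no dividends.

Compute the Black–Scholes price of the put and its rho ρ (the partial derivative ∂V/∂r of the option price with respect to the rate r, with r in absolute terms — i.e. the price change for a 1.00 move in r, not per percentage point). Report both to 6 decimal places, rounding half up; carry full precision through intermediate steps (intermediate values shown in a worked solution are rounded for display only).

price = 8.540216
ρ = -59.345239

σ√T = 0.4268·√2.3266 = 0.651006
d₁ = (ln(S/K) + (r+σ²/2)T) / (σ√T) = (ln(91.17/65.29) + (0.0151+0.4268²/2)·2.3266) / 0.651006 = (0.333887 + 0.247036) / 0.651006 = 0.892347
d₂ = d₁ − σ√T = 0.892347 − 0.651006 = 0.241340
e^{−rT} = e^{−0.0151·2.3266} = 0.965478
N(−d₁) = 0.186104,  N(−d₂) = 0.404646
Put price V = K·e^{−rT}·N(−d₂) − S·N(−d₁) = 25.507281 − 16.967065 = 8.540216
ρ = −K·T·e^{−rT}·N(−d₂) = -59.345239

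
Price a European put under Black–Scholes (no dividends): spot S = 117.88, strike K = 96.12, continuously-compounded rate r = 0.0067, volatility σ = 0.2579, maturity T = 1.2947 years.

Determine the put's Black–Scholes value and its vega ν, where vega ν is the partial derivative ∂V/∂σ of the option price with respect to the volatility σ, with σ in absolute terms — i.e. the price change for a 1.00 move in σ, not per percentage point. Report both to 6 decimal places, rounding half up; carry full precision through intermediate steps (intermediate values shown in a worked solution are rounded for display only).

price = 4.232715
ν = 36.595995

σ√T = 0.2579·√1.2947 = 0.293451
d₁ = (ln(S/K) + (r+σ²/2)T) / (σ√T) = (ln(117.88/96.12) + (0.0067+0.2579²/2)·1.2947) / 0.293451 = (0.204070 + 0.051731) / 0.293451 = 0.871699
d₂ = d₁ − σ√T = 0.871699 − 0.293451 = 0.578247
e^{−rT} = e^{−0.0067·1.2947} = 0.991363
N(−d₁) = 0.191686,  N(−d₂) = 0.281549
Put price V = K·e^{−rT}·N(−d₂) − S·N(−d₁) = 26.828706 − 22.595991 = 4.232715
φ(d₁) = (1/√(2π))·e^{−d₁²/2} = 0.272841
ν = S·φ(d₁)·√T = 36.595995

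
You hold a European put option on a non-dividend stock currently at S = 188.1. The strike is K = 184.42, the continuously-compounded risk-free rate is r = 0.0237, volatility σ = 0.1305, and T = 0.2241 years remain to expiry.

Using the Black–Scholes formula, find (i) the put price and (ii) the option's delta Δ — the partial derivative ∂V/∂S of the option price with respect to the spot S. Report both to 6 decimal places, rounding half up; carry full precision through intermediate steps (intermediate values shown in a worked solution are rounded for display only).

σ√T = 0.1305·√0.2241 = 0.061778
d₁ = (ln(S/K) + (r+σ²/2)T) / (σ√T) = (ln(188.1/184.42) + (0.0237+0.1305²/2)·0.2241) / 0.061778 = (0.019758 + 0.007219) / 0.061778 = 0.436685
d₂ = d₁ − σ√T = 0.436685 − 0.061778 = 0.374907
e^{−rT} = e^{−0.0237·0.2241} = 0.994703
N(−d₁) = 0.331170,  N(−d₂) = 0.353865
Put price V = K·e^{−rT}·N(−d₂) − S·N(−d₁) = 64.914035 − 62.293054 = 2.620980
Δ = −N(−d₁) = -0.331170

price = 2.620980
Δ = -0.331170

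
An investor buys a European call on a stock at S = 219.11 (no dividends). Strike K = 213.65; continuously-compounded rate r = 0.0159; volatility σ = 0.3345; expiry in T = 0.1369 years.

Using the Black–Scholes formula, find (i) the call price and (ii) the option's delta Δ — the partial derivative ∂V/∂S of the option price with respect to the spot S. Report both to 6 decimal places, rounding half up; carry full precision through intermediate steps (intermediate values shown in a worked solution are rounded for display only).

σ√T = 0.3345·√0.1369 = 0.123765
d₁ = (ln(S/K) + (r+σ²/2)T) / (σ√T) = (ln(219.11/213.65) + (0.0159+0.3345²/2)·0.1369) / 0.123765 = (0.025235 + 0.009836) / 0.123765 = 0.283362
d₂ = d₁ − σ√T = 0.283362 − 0.123765 = 0.159597
e^{−rT} = e^{−0.0159·0.1369} = 0.997826
N(d₁) = 0.611550,  N(d₂) = 0.563401
Call price V = S·N(d₁) − K·e^{−rT}·N(d₂) = 133.996808 − 120.108855 = 13.887952
Δ = N(d₁) = 0.611550

price = 13.887952
Δ = 0.611550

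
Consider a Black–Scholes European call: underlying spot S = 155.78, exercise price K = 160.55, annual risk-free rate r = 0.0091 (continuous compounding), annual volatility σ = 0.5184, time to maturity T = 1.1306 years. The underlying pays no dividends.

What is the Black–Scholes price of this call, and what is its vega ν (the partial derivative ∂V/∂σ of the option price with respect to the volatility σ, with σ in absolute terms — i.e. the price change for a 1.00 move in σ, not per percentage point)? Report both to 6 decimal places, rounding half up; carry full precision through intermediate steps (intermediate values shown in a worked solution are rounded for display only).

σ√T = 0.5184·√1.1306 = 0.551213
d₁ = (ln(S/K) + (r+σ²/2)T) / (σ√T) = (ln(155.78/160.55) + (0.0091+0.5184²/2)·1.1306) / 0.551213 = (-0.030161 + 0.162206) / 0.551213 = 0.239555
d₂ = d₁ − σ√T = 0.239555 − 0.551213 = -0.311658
e^{−rT} = e^{−0.0091·1.1306} = 0.989764
N(d₁) = 0.594662,  N(d₂) = 0.377650
Call price V = S·N(d₁) − K·e^{−rT}·N(d₂) = 92.636489 − 60.011117 = 32.625373
φ(d₁) = (1/√(2π))·e^{−d₁²/2} = 0.387658
ν = S·φ(d₁)·√T = 64.211814

price = 32.625373
ν = 64.211814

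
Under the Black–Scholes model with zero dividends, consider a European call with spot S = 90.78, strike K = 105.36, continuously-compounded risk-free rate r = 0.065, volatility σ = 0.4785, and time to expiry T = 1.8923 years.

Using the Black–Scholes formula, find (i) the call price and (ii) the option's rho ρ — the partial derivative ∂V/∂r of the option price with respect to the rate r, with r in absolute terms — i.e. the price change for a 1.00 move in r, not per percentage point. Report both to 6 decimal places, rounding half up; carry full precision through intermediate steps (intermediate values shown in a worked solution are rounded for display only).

σ√T = 0.4785·√1.8923 = 0.658229
d₁ = (ln(S/K) + (r+σ²/2)T) / (σ√T) = (ln(90.78/105.36) + (0.065+0.4785²/2)·1.8923) / 0.658229 = (-0.148944 + 0.339632) / 0.658229 = 0.289699
d₂ = d₁ − σ√T = 0.289699 − 0.658229 = -0.368530
e^{−rT} = e^{−0.065·1.8923} = 0.884264
N(d₁) = 0.613977,  N(d₂) = 0.356239
Call price V = S·N(d₁) − K·e^{−rT}·N(d₂) = 55.736799 − 33.189385 = 22.547414
ρ = K·T·e^{−rT}·N(d₂) = 62.804272

price = 22.547414
ρ = 62.804272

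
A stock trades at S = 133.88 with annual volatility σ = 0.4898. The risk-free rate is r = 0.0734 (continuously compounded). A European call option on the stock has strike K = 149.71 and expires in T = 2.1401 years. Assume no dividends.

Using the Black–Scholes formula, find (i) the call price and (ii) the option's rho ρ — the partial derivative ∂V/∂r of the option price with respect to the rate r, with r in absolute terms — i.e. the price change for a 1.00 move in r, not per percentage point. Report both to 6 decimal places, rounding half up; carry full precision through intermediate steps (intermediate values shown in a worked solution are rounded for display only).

price = 39.673567
ρ = 105.145118

σ√T = 0.4898·√2.1401 = 0.716532
d₁ = (ln(S/K) + (r+σ²/2)T) / (σ√T) = (ln(133.88/149.71) + (0.0734+0.4898²/2)·2.1401) / 0.716532 = (-0.111756 + 0.413793) / 0.716532 = 0.421525
d₂ = d₁ − σ√T = 0.421525 − 0.716532 = -0.295007
e^{−rT} = e^{−0.0734·2.1401} = 0.854633
N(d₁) = 0.663314,  N(d₂) = 0.383994
Call price V = S·N(d₁) − K·e^{−rT}·N(d₂) = 88.804504 − 49.130937 = 39.673567
ρ = K·T·e^{−rT}·N(d₂) = 105.145118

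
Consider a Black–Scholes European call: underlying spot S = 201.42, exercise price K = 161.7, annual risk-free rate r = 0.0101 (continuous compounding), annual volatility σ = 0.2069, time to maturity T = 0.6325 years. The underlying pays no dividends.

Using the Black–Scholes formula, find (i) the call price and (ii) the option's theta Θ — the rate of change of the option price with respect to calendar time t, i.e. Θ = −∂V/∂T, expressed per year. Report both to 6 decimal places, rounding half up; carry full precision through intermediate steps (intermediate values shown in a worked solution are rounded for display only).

σ√T = 0.2069·√0.6325 = 0.164547
d₁ = (ln(S/K) + (r+σ²/2)T) / (σ√T) = (ln(201.42/161.7) + (0.0101+0.2069²/2)·0.6325) / 0.164547 = (0.219650 + 0.019926) / 0.164547 = 1.455968
d₂ = d₁ − σ√T = 1.455968 − 0.164547 = 1.291421
e^{−rT} = e^{−0.0101·0.6325} = 0.993632
N(d₁) = 0.927299,  N(d₂) = 0.901721
Call price V = S·N(d₁) − K·e^{−rT}·N(d₂) = 186.776630 − 144.879820 = 41.896810
φ(d₁) = (1/√(2π))·e^{−d₁²/2} = 0.138227
Θ = −S·φ(d₁)·σ/(2√T) − r·K·e^{−rT}·N(d₂) = −3.621551 − 1.463286 = -5.084837

price = 41.896810
Θ = -5.084837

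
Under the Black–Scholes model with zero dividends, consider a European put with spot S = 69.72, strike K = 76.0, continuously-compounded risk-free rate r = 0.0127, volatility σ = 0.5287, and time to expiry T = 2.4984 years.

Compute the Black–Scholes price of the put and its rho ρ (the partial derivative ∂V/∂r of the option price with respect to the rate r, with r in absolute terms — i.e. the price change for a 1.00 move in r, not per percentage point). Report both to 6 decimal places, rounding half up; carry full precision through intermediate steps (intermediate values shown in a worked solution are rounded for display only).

σ√T = 0.5287·√2.4984 = 0.835681
d₁ = (ln(S/K) + (r+σ²/2)T) / (σ√T) = (ln(69.72/76.0) + (0.0127+0.5287²/2)·2.4984) / 0.835681 = (-0.086246 + 0.380911) / 0.835681 = 0.352604
d₂ = d₁ − σ√T = 0.352604 − 0.835681 = -0.483076
e^{−rT} = e^{−0.0127·2.4984} = 0.968768
N(−d₁) = 0.362193,  N(−d₂) = 0.685479
Put price V = K·e^{−rT}·N(−d₂) − S·N(−d₁) = 50.469366 − 25.252065 = 25.217301
ρ = −K·T·e^{−rT}·N(−d₂) = -126.092665

price = 25.217301
ρ = -126.092665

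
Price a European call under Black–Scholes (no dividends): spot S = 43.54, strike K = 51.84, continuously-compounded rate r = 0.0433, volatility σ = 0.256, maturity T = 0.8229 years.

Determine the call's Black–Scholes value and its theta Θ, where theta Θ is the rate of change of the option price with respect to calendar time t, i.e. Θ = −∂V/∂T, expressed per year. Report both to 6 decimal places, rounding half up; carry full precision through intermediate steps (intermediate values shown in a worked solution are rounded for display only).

price = 1.827683
Θ = -2.697057

σ√T = 0.256·√0.8229 = 0.232227
d₁ = (ln(S/K) + (r+σ²/2)T) / (σ√T) = (ln(43.54/51.84) + (0.0433+0.256²/2)·0.8229) / 0.232227 = (-0.174482 + 0.062596) / 0.232227 = -0.481793
d₂ = d₁ − σ√T = -0.481793 − 0.232227 = -0.714021
e^{−rT} = e^{−0.0433·0.8229} = 0.964996
N(d₁) = 0.314976,  N(d₂) = 0.237607
Call price V = S·N(d₁) − K·e^{−rT}·N(d₂) = 13.714071 − 11.886388 = 1.827683
φ(d₁) = (1/√(2π))·e^{−d₁²/2} = 0.355226
Θ = −S·φ(d₁)·σ/(2√T) − r·K·e^{−rT}·N(d₂) = −2.182376 − 0.514681 = -2.697057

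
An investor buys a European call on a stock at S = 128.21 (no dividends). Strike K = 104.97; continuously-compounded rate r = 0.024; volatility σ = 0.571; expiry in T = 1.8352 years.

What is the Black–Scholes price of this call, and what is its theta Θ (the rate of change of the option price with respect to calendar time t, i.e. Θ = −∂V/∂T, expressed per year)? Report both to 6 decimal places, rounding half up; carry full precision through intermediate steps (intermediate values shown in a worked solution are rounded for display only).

price = 49.908367
Θ = -9.560671

σ√T = 0.571·√1.8352 = 0.773531
d₁ = (ln(S/K) + (r+σ²/2)T) / (σ√T) = (ln(128.21/104.97) + (0.024+0.571²/2)·1.8352) / 0.773531 = (0.199995 + 0.343220) / 0.773531 = 0.702254
d₂ = d₁ − σ√T = 0.702254 − 0.773531 = -0.071278
e^{−rT} = e^{−0.024·1.8352} = 0.956911
N(d₁) = 0.758739,  N(d₂) = 0.471588
Call price V = S·N(d₁) − K·e^{−rT}·N(d₂) = 97.277986 − 47.369619 = 49.908367
φ(d₁) = (1/√(2π))·e^{−d₁²/2} = 0.311761
Θ = −S·φ(d₁)·σ/(2√T) − r·K·e^{−rT}·N(d₂) = −8.423800 − 1.136871 = -9.560671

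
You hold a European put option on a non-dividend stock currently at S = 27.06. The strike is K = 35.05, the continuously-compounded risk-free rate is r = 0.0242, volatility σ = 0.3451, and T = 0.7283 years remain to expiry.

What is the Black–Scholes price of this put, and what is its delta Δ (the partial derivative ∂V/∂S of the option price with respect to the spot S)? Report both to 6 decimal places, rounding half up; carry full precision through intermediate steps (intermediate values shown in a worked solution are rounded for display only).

price = 8.416632
Δ = -0.749008

σ√T = 0.3451·√0.7283 = 0.294510
d₁ = (ln(S/K) + (r+σ²/2)T) / (σ√T) = (ln(27.06/35.05) + (0.0242+0.3451²/2)·0.7283) / 0.294510 = (-0.258719 + 0.060993) / 0.294510 = -0.671373
d₂ = d₁ − σ√T = -0.671373 − 0.294510 = -0.965883
e^{−rT} = e^{−0.0242·0.7283} = 0.982530
N(−d₁) = 0.749008,  N(−d₂) = 0.832949
Put price V = K·e^{−rT}·N(−d₂) − S·N(−d₁) = 28.684802 − 20.268169 = 8.416632
Δ = −N(−d₁) = -0.749008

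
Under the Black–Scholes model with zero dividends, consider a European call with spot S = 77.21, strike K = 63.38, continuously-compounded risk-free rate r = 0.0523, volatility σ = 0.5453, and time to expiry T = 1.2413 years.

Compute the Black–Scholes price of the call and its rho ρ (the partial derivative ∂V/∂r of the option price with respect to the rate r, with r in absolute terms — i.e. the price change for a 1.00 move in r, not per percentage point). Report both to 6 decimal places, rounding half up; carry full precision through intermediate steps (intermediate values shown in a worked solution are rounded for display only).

price = 26.651224
ρ = 40.618073

σ√T = 0.5453·√1.2413 = 0.607539
d₁ = (ln(S/K) + (r+σ²/2)T) / (σ√T) = (ln(77.21/63.38) + (0.0523+0.5453²/2)·1.2413) / 0.607539 = (0.197381 + 0.249472) / 0.607539 = 0.735512
d₂ = d₁ − σ√T = 0.735512 − 0.607539 = 0.127974
e^{−rT} = e^{−0.0523·1.2413} = 0.937142
N(d₁) = 0.768986,  N(d₂) = 0.550915
Call price V = S·N(d₁) − K·e^{−rT}·N(d₂) = 59.373429 − 32.722205 = 26.651224
ρ = K·T·e^{−rT}·N(d₂) = 40.618073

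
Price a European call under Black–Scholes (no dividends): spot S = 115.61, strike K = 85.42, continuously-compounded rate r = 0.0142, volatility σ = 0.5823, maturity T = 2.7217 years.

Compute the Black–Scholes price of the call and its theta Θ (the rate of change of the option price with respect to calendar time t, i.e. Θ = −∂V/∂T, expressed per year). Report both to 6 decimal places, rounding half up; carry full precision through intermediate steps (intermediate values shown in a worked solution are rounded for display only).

σ√T = 0.5823·√2.7217 = 0.960654
d₁ = (ln(S/K) + (r+σ²/2)T) / (σ√T) = (ln(115.61/85.42) + (0.0142+0.5823²/2)·2.7217) / 0.960654 = (0.302642 + 0.500076) / 0.960654 = 0.835596
d₂ = d₁ − σ√T = 0.835596 − 0.960654 = -0.125058
e^{−rT} = e^{−0.0142·2.7217} = 0.962089
N(d₁) = 0.798309,  N(d₂) = 0.450239
Call price V = S·N(d₁) − K·e^{−rT}·N(d₂) = 92.292481 − 37.001368 = 55.291113
φ(d₁) = (1/√(2π))·e^{−d₁²/2} = 0.281380
Θ = −S·φ(d₁)·σ/(2√T) − r·K·e^{−rT}·N(d₂) = −5.740974 − 0.525419 = -6.266393

price = 55.291113
Θ = -6.266393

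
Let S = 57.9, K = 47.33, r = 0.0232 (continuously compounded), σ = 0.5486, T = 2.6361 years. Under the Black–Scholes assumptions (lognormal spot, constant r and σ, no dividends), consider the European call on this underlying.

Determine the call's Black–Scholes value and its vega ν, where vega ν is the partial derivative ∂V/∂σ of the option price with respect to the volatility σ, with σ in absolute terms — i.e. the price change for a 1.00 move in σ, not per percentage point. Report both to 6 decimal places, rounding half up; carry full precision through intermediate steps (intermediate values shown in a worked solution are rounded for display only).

price = 25.008983
ν = 28.513860

σ√T = 0.5486·√2.6361 = 0.890711
d₁ = (ln(S/K) + (r+σ²/2)T) / (σ√T) = (ln(57.9/47.33) + (0.0232+0.5486²/2)·2.6361) / 0.890711 = (0.201573 + 0.457840) / 0.890711 = 0.740323
d₂ = d₁ − σ√T = 0.740323 − 0.890711 = -0.150388
e^{−rT} = e^{−0.0232·2.6361} = 0.940675
N(d₁) = 0.770448,  N(d₂) = 0.440229
Call price V = S·N(d₁) − K·e^{−rT}·N(d₂) = 44.608933 − 19.599950 = 25.008983
φ(d₁) = (1/√(2π))·e^{−d₁²/2} = 0.303317
ν = S·φ(d₁)·√T = 28.513860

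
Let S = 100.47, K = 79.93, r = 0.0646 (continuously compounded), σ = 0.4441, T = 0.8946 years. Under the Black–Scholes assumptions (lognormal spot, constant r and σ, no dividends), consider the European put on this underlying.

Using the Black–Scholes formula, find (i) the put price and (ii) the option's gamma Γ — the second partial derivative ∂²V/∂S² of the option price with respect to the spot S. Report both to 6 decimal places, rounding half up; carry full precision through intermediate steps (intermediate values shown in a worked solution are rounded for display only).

price = 5.319455
Γ = 0.006350

σ√T = 0.4441·√0.8946 = 0.420044
d₁ = (ln(S/K) + (r+σ²/2)T) / (σ√T) = (ln(100.47/79.93) + (0.0646+0.4441²/2)·0.8946) / 0.420044 = (0.228708 + 0.146010) / 0.420044 = 0.892091
d₂ = d₁ − σ√T = 0.892091 − 0.420044 = 0.472046
e^{−rT} = e^{−0.0646·0.8946} = 0.943847
N(−d₁) = 0.186172,  N(−d₂) = 0.318447
Put price V = K·e^{−rT}·N(−d₂) − S·N(−d₁) = 24.024171 − 18.704716 = 5.319455
φ(d₁) = (1/√(2π))·e^{−d₁²/2} = 0.267978
Γ = φ(d₁) / (S·σ·√T) = 0.006350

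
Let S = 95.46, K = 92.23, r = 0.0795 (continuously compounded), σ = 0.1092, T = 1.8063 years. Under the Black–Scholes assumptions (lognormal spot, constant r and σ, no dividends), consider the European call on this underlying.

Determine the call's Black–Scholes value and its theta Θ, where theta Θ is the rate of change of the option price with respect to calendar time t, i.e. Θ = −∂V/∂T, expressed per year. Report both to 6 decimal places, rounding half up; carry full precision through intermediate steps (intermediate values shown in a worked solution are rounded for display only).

σ√T = 0.1092·√1.8063 = 0.146763
d₁ = (ln(S/K) + (r+σ²/2)T) / (σ√T) = (ln(95.46/92.23) + (0.0795+0.1092²/2)·1.8063) / 0.146763 = (0.034422 + 0.154371) / 0.146763 = 1.286373
d₂ = d₁ − σ√T = 1.286373 − 0.146763 = 1.139610
e^{−rT} = e^{−0.0795·1.8063} = 0.866233
N(d₁) = 0.900844,  N(d₂) = 0.872776
Call price V = S·N(d₁) − K·e^{−rT}·N(d₂) = 85.994530 − 69.728407 = 16.266123
φ(d₁) = (1/√(2π))·e^{−d₁²/2} = 0.174415
Θ = −S·φ(d₁)·σ/(2√T) − r·K·e^{−rT}·N(d₂) = −0.676400 − 5.543408 = -6.219808

price = 16.266123
Θ = -6.219808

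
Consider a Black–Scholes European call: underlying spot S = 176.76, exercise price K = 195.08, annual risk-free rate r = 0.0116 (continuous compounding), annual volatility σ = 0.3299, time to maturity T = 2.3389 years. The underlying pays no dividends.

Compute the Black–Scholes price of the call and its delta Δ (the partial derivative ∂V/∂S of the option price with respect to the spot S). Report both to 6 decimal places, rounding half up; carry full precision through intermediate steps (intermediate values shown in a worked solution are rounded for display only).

price = 30.317410
Δ = 0.544025

σ√T = 0.3299·√2.3389 = 0.504531
d₁ = (ln(S/K) + (r+σ²/2)T) / (σ√T) = (ln(176.76/195.08) + (0.0116+0.3299²/2)·2.3389) / 0.504531 = (-0.098617 + 0.154407) / 0.504531 = 0.110579
d₂ = d₁ − σ√T = 0.110579 − 0.504531 = -0.393953
e^{−rT} = e^{−0.0116·2.3389} = 0.973234
N(d₁) = 0.544025,  N(d₂) = 0.346808
Call price V = S·N(d₁) − K·e^{−rT}·N(d₂) = 96.161807 − 65.844397 = 30.317410
Δ = N(d₁) = 0.544025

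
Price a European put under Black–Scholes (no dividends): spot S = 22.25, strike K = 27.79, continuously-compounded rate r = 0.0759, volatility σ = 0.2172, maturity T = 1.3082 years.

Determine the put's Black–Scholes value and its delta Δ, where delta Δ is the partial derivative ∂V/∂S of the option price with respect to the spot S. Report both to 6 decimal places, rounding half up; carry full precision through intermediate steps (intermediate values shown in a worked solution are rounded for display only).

σ√T = 0.2172·√1.3082 = 0.248426
d₁ = (ln(S/K) + (r+σ²/2)T) / (σ√T) = (ln(22.25/27.79) + (0.0759+0.2172²/2)·1.3082) / 0.248426 = (-0.222334 + 0.130150) / 0.248426 = -0.371073
d₂ = d₁ − σ√T = -0.371073 − 0.248426 = -0.619499
e^{−rT} = e^{−0.0759·1.3082} = 0.905478
N(−d₁) = 0.644708,  N(−d₂) = 0.732206
Put price V = K·e^{−rT}·N(−d₂) − S·N(−d₁) = 18.424672 − 14.344762 = 4.079910
Δ = −N(−d₁) = -0.644708

price = 4.079910
Δ = -0.644708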